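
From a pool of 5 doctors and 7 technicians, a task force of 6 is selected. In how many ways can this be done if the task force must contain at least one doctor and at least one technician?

917

With no constraint there are C(12,6) = 924 possible selections.
Selections missing a whole group: no doctors → C(7,6) = 7; no technicians → C(5,6) = 0.
Both groups omitted at once is impossible, so 924 − 7 = 917.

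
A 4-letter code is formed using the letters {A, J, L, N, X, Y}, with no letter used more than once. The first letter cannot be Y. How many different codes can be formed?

The first letter has 6−1 = 5 choices (anything except Y).
The remaining 3 letters are filled from the other 5 symbols without repetition: 5 × 4 × 3 = 60.
Total: 5 × 60 = 300.

300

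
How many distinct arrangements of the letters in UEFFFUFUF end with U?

168

With the last slot taken by U, it remains to arrange the other 8 letters (EFFFUFUF).
Those 8 letters have F appearing 5 times and U appearing twice, giving (8)!/(5!·2!) = 168.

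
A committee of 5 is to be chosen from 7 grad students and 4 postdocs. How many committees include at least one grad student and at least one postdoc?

441

With no constraint there are C(11,5) = 462 possible selections.
Subtract selections that omit an entire group: no grad students → C(4,5) = 0; no postdocs → C(7,5) = 21.
Both groups omitted at once is impossible, so 462 − 21 = 441.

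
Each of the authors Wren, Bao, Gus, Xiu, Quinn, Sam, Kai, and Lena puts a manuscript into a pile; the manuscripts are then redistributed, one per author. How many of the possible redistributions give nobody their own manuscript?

Count assignments avoiding every fixed point. For any j of the 8 authors fixed to their own manuscript, the other 8−j can be arranged in (8−j)! ways.
By inclusion–exclusion this is Σ_{j=0}^{8} (−1)^j C(8,j)·(8−j)!.
Computing: 40320 − 40320 + 20160 − 6720 + 1680 − 336 + 56 − 8 + 1 = 14833.

14833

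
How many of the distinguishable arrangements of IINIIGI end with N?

6

Fix N in the last position and arrange the remaining 6 letters.
Those 6 letters have I appearing 5 times, giving (6)!/(5!) = 6.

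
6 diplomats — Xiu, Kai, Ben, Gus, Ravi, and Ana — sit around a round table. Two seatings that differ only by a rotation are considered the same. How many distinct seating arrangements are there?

Around a circle, 6 distinct people have 6!/6 = (5)! = 120 rotationally distinct seatings.

120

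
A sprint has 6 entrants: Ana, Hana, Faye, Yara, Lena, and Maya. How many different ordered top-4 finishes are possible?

This is an ordered selection of 4 from 6: P(6,4).
That gives 6 × 5 × 4 × 3 = 360.

360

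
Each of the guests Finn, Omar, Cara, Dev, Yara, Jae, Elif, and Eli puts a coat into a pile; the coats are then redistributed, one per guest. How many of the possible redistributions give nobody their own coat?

Let Aᵢ be the assignments in which guest i gets their own coat. We want the size of the complement of A₁∪…∪A_8.
By inclusion–exclusion this is Σ_{j=0}^{8} (−1)^j C(8,j)·(8−j)!.
Computing: 40320 − 40320 + 20160 − 6720 + 1680 − 336 + 56 − 8 + 1 = 14833.

14833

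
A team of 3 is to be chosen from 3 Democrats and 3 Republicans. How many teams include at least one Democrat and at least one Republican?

Unrestricted: C(6,3) = 20 ways to pick any 3 of the 6.
Subtract selections that omit an entire group: no Democrats → C(3,3) = 1; no Republicans → C(3,3) = 1.
Both groups omitted at once is impossible, so 20 − 2 = 18.

18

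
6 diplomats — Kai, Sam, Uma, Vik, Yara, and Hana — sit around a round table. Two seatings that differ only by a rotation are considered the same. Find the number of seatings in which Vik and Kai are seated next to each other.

48

Treat {Vik, Kai} as one unit (2 internal orders) and seat the resulting 5 units around the table: (4)! circular arrangements.
So 2 × (4)! = 2 × 24 = 48.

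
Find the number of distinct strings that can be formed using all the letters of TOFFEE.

180

TOFFEE has 6 letters with E appearing twice and F appearing twice.
Dividing 6! = 720 by 2!·2! = 4 for the repeated letters gives 180.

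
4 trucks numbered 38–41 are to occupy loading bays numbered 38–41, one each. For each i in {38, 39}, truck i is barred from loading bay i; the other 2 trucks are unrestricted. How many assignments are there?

14

Let Aᵢ (for i ∈ {38, 39}) be the placements that put truck i in its forbidden loading bay. Any j of these fix j positions, leaving (4−j)! ways to fill the rest, and there are C(2,j) ways to pick which j.
By inclusion–exclusion, the number of valid placements is Σ_{j=0}^{2} (−1)^j C(2,j)·(4−j)!.
Computing: 24 − 12 + 2 = 14.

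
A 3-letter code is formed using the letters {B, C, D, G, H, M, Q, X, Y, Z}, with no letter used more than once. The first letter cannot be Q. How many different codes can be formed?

The first letter has 10−1 = 9 choices (anything except Q).
The remaining 2 letters are filled from the other 9 symbols without repetition: 9 × 8 = 72.
Total: 9 × 72 = 648.

648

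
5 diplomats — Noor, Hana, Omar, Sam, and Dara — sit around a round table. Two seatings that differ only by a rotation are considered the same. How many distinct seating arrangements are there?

24

Seat Noor anywhere (absorbing the rotational symmetry), then permute the other 4: (4)! = 24.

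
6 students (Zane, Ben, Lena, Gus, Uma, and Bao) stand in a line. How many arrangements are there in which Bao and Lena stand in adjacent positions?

240

Glue Bao and Lena into one block (2 internal orders), leaving 5 units to arrange in a row.
So the count is 2·(5)! = 240.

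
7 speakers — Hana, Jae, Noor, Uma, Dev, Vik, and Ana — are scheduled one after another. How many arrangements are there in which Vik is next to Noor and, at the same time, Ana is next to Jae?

480

Treat {Vik,Noor} as one block (2 orders) and {Ana,Jae} as another (2 orders).
That leaves 5 units to arrange: 2 × 2 × 5! = 4 × 120 = 480.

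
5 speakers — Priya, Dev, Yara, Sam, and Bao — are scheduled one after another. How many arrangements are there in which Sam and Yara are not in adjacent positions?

72

There are 5! = 120 arrangements in all. If Sam and Yara are adjacent, merging them into one block gives 2·(4)! = 48 arrangements.
So 120 − 48 = 72 arrangements keep them apart.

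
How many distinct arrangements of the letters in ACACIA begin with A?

30

With the first slot taken by A, it remains to arrange the other 5 letters (CACIA).
Those 5 letters have A appearing twice and C appearing twice, giving (5)!/(2!·2!) = 30.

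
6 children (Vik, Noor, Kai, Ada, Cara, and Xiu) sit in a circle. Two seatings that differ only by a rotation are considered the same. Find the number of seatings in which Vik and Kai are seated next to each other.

48

Treat {Vik, Kai} as one unit (2 internal orders) and seat the resulting 5 units around the table: (4)! circular arrangements.
So 2 × (4)! = 2 × 24 = 48.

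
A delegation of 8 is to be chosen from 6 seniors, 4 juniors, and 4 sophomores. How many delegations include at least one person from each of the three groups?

2912

Unrestricted: C(14,8) = 3003 ways to pick any 8 of the 14.
Subtract selections that omit an entire group: no seniors → C(8,8) = 1; no juniors → C(10,8) = 45; no sophomores → C(10,8) = 45.
Add back selections omitting two groups (i.e. drawn from a single group): C(6,8) + C(4,8) + C(4,8) = 0.
By inclusion–exclusion: 3003 − 91 + 0 = 2912.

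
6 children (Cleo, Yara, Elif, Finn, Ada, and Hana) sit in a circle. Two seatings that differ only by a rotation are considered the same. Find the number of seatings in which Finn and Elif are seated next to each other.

Glue Finn and Elif into a block (2 internal orders). Seating 5 units around a circle gives (4)! arrangements.
So 2 × (4)! = 2 × 24 = 48.

48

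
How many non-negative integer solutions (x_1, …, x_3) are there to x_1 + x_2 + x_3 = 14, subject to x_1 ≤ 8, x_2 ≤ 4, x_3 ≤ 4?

Without the upper bounds there are C(16,2) = 120 ways to split 14 among 3 variables.
Subtract solutions that violate a single cap (substitute x_i' = x_i − (cap_i+1)): x_1 ≥ 9 gives C(7,2) = 21; x_2 ≥ 5 gives C(11,2) = 55; x_3 ≥ 5 gives C(11,2) = 55. Together 131.
Add back pairs where two caps are both exceeded: 1 + 1 + 15 = 17.
By inclusion–exclusion the count is 120 − 131 + 17 = 6.

6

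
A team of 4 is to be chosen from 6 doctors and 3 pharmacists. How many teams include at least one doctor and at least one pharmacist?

With no constraint there are C(9,4) = 126 possible selections.
Subtract selections that omit an entire group: no doctors → C(3,4) = 0; no pharmacists → C(6,4) = 15.
Both groups omitted at once is impossible, so 126 − 15 = 111.

111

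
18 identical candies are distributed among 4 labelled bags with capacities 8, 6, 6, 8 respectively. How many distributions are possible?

238

Ignoring the caps, the number of non-negative solutions to x_1+…+x_4 = 18 is C(21,3) = 1330.
Subtract solutions that violate a single cap (substitute x_i' = x_i − (cap_i+1)): x_1 ≥ 9 gives C(12,3) = 220; x_2 ≥ 7 gives C(14,3) = 364; x_3 ≥ 7 gives C(14,3) = 364; x_4 ≥ 9 gives C(12,3) = 220. Together 1168.
Add back pairs where two caps are both exceeded: 10 + 10 + 1 + 35 + 10 + 10 = 76.
By inclusion–exclusion the count is 1330 − 1168 + 76 = 238.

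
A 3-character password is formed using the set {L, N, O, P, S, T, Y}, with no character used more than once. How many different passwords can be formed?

This is a permutation of 3 out of 7: P(7,3) = 7!/4!.
That product is 7 × 6 × 5 = 210.

210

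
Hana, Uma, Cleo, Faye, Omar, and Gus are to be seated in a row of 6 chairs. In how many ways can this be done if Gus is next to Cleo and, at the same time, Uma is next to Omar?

Treat {Gus,Cleo} as one block (2 orders) and {Uma,Omar} as another (2 orders).
That leaves 4 units to arrange: 2 × 2 × 4! = 4 × 24 = 96.

96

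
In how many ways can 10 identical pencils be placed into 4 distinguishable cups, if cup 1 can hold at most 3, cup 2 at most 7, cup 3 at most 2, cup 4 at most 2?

26

By stars and bars, unrestricted non-negative solutions to x_1+…+x_4 = 10 number C(10+3,3) = 286.
Subtract solutions that violate a single cap (substitute x_i' = x_i − (cap_i+1)): x_1 ≥ 4 gives C(9,3) = 84; x_2 ≥ 8 gives C(5,3) = 10; x_3 ≥ 3 gives C(10,3) = 120; x_4 ≥ 3 gives C(10,3) = 120. Together 334.
Add back pairs where two caps are both exceeded: 0 + 20 + 20 + 0 + 0 + 35 = 75.
Subtract triples: 0 + 0 + 1 + 0 = 1.
By inclusion–exclusion the count is 286 − 334 + 75 − 1 = 26.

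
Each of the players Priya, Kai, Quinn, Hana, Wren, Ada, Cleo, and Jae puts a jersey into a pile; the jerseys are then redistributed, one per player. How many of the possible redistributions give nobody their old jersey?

14833

Let Aᵢ be the assignments in which player i gets their old jersey. We want the size of the complement of A₁∪…∪A_8.
By inclusion–exclusion this is Σ_{j=0}^{8} (−1)^j C(8,j)·(8−j)!.
Computing: 40320 − 40320 + 20160 − 6720 + 1680 − 336 + 56 − 8 + 1 = 14833.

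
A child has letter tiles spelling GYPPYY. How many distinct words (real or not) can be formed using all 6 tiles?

60

GYPPYY has 6 letters with P appearing twice and Y appearing 3 times.
So there are 6! / (3!·2!) = 60 distinguishable arrangements.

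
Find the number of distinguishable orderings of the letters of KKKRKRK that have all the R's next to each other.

6

Treat the 2 copies of R as a single block. The multiset to arrange is then {RR, K, K, K, K, K}, 6 items in all.
That gives (6)!/(5!) = 6 arrangements.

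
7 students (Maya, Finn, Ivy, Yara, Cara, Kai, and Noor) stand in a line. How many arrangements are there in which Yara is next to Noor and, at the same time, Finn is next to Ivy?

Treat {Yara,Noor} as one block (2 orders) and {Finn,Ivy} as another (2 orders).
That leaves 5 units to arrange: 2 × 2 × 5! = 4 × 120 = 480.

480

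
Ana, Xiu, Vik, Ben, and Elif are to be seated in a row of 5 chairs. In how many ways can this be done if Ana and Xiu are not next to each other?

72

There are 5! = 120 arrangements in all. If Ana and Xiu are adjacent, merging them into one block gives 2·(4)! = 48 arrangements.
So 120 − 48 = 72 arrangements keep them apart.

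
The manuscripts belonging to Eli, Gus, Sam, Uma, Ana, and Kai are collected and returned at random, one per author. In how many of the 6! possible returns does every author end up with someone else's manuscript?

265

Let Aᵢ be the assignments in which author i gets their own manuscript. We want the size of the complement of A₁∪…∪A_6.
By inclusion–exclusion this is Σ_{j=0}^{6} (−1)^j C(6,j)·(6−j)!.
Computing: 720 − 720 + 360 − 120 + 30 − 6 + 1 = 265.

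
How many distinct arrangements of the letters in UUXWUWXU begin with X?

With the first slot taken by X, it remains to arrange the other 7 letters (UUWUWXU).
Those 7 letters have U appearing 4 times and W appearing twice, giving (7)!/(4!·2!) = 105.

105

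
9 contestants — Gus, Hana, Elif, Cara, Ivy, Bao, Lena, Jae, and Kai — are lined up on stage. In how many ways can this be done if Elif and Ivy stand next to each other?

80640

Place the 7 others and the Elif-Ivy pair as 8 objects in a line; the pair has 2 internal arrangements.
That gives 2 × 8! = 2 × 40320 = 80640.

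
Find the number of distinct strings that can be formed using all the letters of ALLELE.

The 6 letters of ALLELE have repeats: E appearing twice and L appearing 3 times.
The number of distinct arrangements is 6!/(3!·2!) = 720/12 = 60.

60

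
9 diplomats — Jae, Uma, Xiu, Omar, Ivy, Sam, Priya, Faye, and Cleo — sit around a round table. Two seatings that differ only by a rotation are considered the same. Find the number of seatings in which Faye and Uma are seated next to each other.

Treat {Faye, Uma} as one unit (2 internal orders) and seat the resulting 8 units around the table: (7)! circular arrangements.
So 2 × (7)! = 2 × 5040 = 10080.

10080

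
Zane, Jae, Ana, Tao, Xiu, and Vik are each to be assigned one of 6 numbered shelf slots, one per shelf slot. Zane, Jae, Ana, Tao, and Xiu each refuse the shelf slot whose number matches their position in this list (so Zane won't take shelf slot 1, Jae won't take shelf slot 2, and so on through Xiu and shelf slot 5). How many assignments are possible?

Let Aᵢ (for 1 ≤ i ≤ 5) be the placements that put person i in their forbidden shelf slot. Any j of these fix j positions, leaving (6−j)! ways to fill the rest, and there are C(5,j) ways to pick which j.
By inclusion–exclusion, the number of valid placements is Σ_{j=0}^{5} (−1)^j C(5,j)·(6−j)!.
Computing: 720 − 600 + 240 − 60 + 10 − 1 = 309.

309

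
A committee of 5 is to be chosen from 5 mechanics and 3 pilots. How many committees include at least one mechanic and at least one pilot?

Total 5-person selections from all 8: C(8,5) = 56.
Selections missing a whole group: no mechanics → C(3,5) = 0; no pilots → C(5,5) = 1.
Both groups omitted at once is impossible, so 56 − 1 = 55.

55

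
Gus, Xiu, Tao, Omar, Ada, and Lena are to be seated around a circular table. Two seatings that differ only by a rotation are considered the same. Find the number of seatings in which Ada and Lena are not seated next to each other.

Without the restriction there are (5)! = 120 seatings.
Seatings with Ada beside Lena: treat them as a block with 2 internal orders, giving 2 × (4)! = 48.
Subtracting, 120 − 48 = 72.

72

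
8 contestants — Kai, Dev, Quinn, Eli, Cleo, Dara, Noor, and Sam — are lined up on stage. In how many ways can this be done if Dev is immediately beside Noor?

Place the 6 others and the Dev-Noor pair as 7 objects in a line; the pair has 2 internal arrangements.
So the count is 2·(7)! = 10080.

10080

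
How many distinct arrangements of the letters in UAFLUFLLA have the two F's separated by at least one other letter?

5880

Total arrangements of UAFLUFLLA: 9!/(3!·2!·2!·2!) = 7560.
Arrangements with the F's together: treat FF as one letter, giving (8)!/(3!·2!·2!) = 1680.
Hence 7560 − 1680 = 5880.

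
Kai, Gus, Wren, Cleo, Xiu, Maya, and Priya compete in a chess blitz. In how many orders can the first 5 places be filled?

2520

This is an ordered selection of 5 from 7: P(7,5).
That gives 7 × 6 × 5 × 4 × 3 = 2520.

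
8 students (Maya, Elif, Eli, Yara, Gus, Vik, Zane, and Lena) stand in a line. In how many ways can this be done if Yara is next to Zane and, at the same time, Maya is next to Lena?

2880

Treat {Yara,Zane} as one block (2 orders) and {Maya,Lena} as another (2 orders).
That leaves 6 units to arrange: 2 × 2 × 6! = 4 × 720 = 2880.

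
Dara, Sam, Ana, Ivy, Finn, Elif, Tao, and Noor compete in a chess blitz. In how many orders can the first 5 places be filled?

6720

This is an ordered selection of 5 from 8: P(8,5).
That gives 8 × 7 × 6 × 5 × 4 = 6720.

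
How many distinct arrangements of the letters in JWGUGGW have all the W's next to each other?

Treat the 2 copies of W as a single block. The multiset to arrange is then {WW, G, G, G, J, U}, 6 items in all.
That gives (6)!/(3!) = 120 arrangements.

120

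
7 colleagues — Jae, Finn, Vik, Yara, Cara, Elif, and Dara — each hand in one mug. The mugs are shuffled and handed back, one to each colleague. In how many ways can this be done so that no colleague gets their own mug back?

1854

Count assignments avoiding every fixed point. For any j of the 7 colleagues fixed to their own mug, the other 7−j can be arranged in (7−j)! ways.
By inclusion–exclusion this is Σ_{j=0}^{7} (−1)^j C(7,j)·(7−j)!.
Computing: 5040 − 5040 + 2520 − 840 + 210 − 42 + 7 − 1 = 1854.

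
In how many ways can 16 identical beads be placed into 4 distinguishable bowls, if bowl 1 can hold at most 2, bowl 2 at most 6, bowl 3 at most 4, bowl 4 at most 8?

Without the upper bounds there are C(19,3) = 969 ways to split 16 among 4 bowls.
Subtract solutions that violate a single cap (substitute x_i' = x_i − (cap_i+1)): x_1 ≥ 3 gives C(16,3) = 560; x_2 ≥ 7 gives C(12,3) = 220; x_3 ≥ 5 gives C(14,3) = 364; x_4 ≥ 9 gives C(10,3) = 120. Together 1264.
Add back pairs where two caps are both exceeded: 84 + 165 + 35 + 35 + 1 + 10 = 330.
Subtract triples: 4 + 0 + 0 + 0 = 4.
By inclusion–exclusion the count is 969 − 1264 + 330 − 4 = 31.

31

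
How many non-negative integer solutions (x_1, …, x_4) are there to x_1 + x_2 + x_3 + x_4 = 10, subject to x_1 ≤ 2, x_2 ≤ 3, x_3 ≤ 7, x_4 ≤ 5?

62

Without the upper bounds there are C(13,3) = 286 ways to split 10 among 4 variables.
Subtract solutions that violate a single cap (substitute x_i' = x_i − (cap_i+1)): x_1 ≥ 3 gives C(10,3) = 120; x_2 ≥ 4 gives C(9,3) = 84; x_3 ≥ 8 gives C(5,3) = 10; x_4 ≥ 6 gives C(7,3) = 35. Together 249.
Add back pairs where two caps are both exceeded: 20 + 0 + 4 + 0 + 1 + 0 = 25.
By inclusion–exclusion the count is 286 − 249 + 25 = 62.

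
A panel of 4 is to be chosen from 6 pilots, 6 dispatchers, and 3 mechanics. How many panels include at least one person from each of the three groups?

With no constraint there are C(15,4) = 1365 possible selections.
Selections missing a whole group: no pilots → C(9,4) = 126; no dispatchers → C(9,4) = 126; no mechanics → C(12,4) = 495.
Add back selections omitting two groups (i.e. drawn from a single group): C(6,4) + C(6,4) + C(3,4) = 30.
By inclusion–exclusion: 1365 − 747 + 30 = 648.

648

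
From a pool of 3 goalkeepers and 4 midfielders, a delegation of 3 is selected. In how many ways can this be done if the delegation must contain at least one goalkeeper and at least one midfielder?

30

With no constraint there are C(7,3) = 35 possible selections.
Selections missing a whole group: no goalkeepers → C(4,3) = 4; no midfielders → C(3,3) = 1.
Both groups omitted at once is impossible, so 35 − 5 = 30.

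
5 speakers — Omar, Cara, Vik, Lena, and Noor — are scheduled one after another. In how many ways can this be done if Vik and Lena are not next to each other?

72

There are 5! = 120 arrangements in all. If Vik and Lena are adjacent, merging them into one block gives 2·(4)! = 48 arrangements.
So 120 − 48 = 72 arrangements keep them apart.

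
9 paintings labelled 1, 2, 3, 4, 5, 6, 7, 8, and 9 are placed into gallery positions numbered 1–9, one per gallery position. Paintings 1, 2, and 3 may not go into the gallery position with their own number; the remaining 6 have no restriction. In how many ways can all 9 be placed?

256320

Let Aᵢ (for i ∈ {1, 2, 3}) be the placements that put painting i in its forbidden gallery position. Any j of these fix j positions, leaving (9−j)! ways to fill the rest, and there are C(3,j) ways to pick which j.
By inclusion–exclusion, the number of valid placements is Σ_{j=0}^{3} (−1)^j C(3,j)·(9−j)!.
Computing: 362880 − 120960 + 15120 − 720 = 256320.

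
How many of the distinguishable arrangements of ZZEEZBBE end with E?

210

Fix E in the last position and arrange the remaining 7 letters.
Those 7 letters have B appearing twice, E appearing twice, and Z appearing 3 times, giving (7)!/(3!·2!·2!) = 210.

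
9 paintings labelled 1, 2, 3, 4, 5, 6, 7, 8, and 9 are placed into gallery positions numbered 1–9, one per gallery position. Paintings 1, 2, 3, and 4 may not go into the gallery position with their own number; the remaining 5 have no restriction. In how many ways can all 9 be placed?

229080

Let Aᵢ (for 1 ≤ i ≤ 4) be the placements that put painting i in its forbidden gallery position. Any j of these fix j positions, leaving (9−j)! ways to fill the rest, and there are C(4,j) ways to pick which j.
By inclusion–exclusion, the number of valid placements is Σ_{j=0}^{4} (−1)^j C(4,j)·(9−j)!.
Computing: 362880 − 161280 + 30240 − 2880 + 120 = 229080.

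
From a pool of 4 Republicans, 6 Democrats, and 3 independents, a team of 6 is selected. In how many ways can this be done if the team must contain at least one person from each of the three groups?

1416

Total 6-person selections from all 13: C(13,6) = 1716.
Selections missing a whole group: no Republicans → C(9,6) = 84; no Democrats → C(7,6) = 7; no independents → C(10,6) = 210.
Add back selections omitting two groups (i.e. drawn from a single group): C(4,6) + C(6,6) + C(3,6) = 1.
By inclusion–exclusion: 1716 − 301 + 1 = 1416.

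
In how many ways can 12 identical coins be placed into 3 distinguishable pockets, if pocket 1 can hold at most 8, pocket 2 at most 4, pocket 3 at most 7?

30

Without the upper bounds there are C(14,2) = 91 ways to split 12 among 3 pockets.
Subtract solutions that violate a single cap (substitute x_i' = x_i − (cap_i+1)): x_1 ≥ 9 gives C(5,2) = 10; x_2 ≥ 5 gives C(9,2) = 36; x_3 ≥ 8 gives C(6,2) = 15. Together 61.
No two caps can be exceeded simultaneously, so the pair terms are all 0.
By inclusion–exclusion the count is 91 − 61 + 0 = 30.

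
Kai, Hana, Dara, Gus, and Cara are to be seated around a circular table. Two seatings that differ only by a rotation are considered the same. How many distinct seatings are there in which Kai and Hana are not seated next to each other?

12

All circular seatings of 5 people number (4)! = 24.
Seatings with Kai beside Hana: treat them as a block with 2 internal orders, giving 2 × (3)! = 12.
Subtracting, 24 − 12 = 12.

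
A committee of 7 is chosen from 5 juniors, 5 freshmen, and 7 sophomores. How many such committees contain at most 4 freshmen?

19382

Split by how many freshmen are chosen (0 through 4).
Sum: C(5,0)·C(12,7) + C(5,1)·C(12,6) + C(5,2)·C(12,5) + C(5,3)·C(12,4) + C(5,4)·C(12,3) = 792 + 4620 + 7920 + 4950 + 1100 = 19382.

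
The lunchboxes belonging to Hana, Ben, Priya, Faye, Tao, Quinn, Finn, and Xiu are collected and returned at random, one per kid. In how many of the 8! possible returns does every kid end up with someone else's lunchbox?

Count assignments avoiding every fixed point. For any j of the 8 kids fixed to their own lunchbox, the other 8−j can be arranged in (8−j)! ways.
By inclusion–exclusion this is Σ_{j=0}^{8} (−1)^j C(8,j)·(8−j)!.
Computing: 40320 − 40320 + 20160 − 6720 + 1680 − 336 + 56 − 8 + 1 = 14833.

14833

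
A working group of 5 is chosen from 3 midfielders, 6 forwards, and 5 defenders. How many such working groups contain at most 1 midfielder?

Split by how many midfielders are chosen (0 through 1).
Sum: C(3,0)·C(11,5) + C(3,1)·C(11,4) = 462 + 990 = 1452.

1452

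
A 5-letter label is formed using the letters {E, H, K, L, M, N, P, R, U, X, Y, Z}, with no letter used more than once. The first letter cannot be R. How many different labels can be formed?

87120

The first letter has 12−1 = 11 choices (anything except R).
The remaining 4 letters are filled from the other 11 symbols without repetition: 11 × 10 × 9 × 8 = 7920.
Total: 11 × 7920 = 87120.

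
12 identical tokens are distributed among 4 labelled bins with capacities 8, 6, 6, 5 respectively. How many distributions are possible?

Ignoring the caps, the number of non-negative solutions to x_1+…+x_4 = 12 is C(15,3) = 455.
Subtract solutions that violate a single cap (substitute x_i' = x_i − (cap_i+1)): x_1 ≥ 9 gives C(6,3) = 20; x_2 ≥ 7 gives C(8,3) = 56; x_3 ≥ 7 gives C(8,3) = 56; x_4 ≥ 6 gives C(9,3) = 84. Together 216.
No two caps can be exceeded simultaneously, so the pair terms are all 0.
By inclusion–exclusion the count is 455 − 216 + 0 = 239.

239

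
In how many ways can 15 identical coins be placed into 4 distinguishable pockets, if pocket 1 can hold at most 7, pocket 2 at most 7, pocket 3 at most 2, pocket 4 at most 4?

45

Ignoring the caps, the number of non-negative solutions to x_1+…+x_4 = 15 is C(18,3) = 816.
Subtract solutions that violate a single cap (substitute x_i' = x_i − (cap_i+1)): x_1 ≥ 8 gives C(10,3) = 120; x_2 ≥ 8 gives C(10,3) = 120; x_3 ≥ 3 gives C(15,3) = 455; x_4 ≥ 5 gives C(13,3) = 286. Together 981.
Add back pairs where two caps are both exceeded: 0 + 35 + 10 + 35 + 10 + 120 = 210.
By inclusion–exclusion the count is 816 − 981 + 210 = 45.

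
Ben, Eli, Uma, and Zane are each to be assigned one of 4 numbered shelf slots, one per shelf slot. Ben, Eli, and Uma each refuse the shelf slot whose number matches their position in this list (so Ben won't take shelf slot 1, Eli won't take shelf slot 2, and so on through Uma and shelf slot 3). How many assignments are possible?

11

Let Aᵢ (for i ∈ {1, 2, 3}) be the placements that put person i in their forbidden shelf slot. Any j of these fix j positions, leaving (4−j)! ways to fill the rest, and there are C(3,j) ways to pick which j.
By inclusion–exclusion, the number of valid placements is Σ_{j=0}^{3} (−1)^j C(3,j)·(4−j)!.
Computing: 24 − 18 + 6 − 1 = 11.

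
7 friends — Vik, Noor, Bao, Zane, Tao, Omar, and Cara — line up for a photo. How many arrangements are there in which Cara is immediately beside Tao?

1440

Treat {Cara, Tao} as a single unit. There are 6 units to order, and the pair itself can be ordered 2 ways.
So the count is 2·(6)! = 1440.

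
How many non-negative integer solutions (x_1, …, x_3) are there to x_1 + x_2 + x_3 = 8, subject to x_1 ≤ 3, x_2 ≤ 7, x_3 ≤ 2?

Without the upper bounds there are C(10,2) = 45 ways to split 8 among 3 variables.
Subtract solutions that violate a single cap (substitute x_i' = x_i − (cap_i+1)): x_1 ≥ 4 gives C(6,2) = 15; x_2 ≥ 8 gives C(2,2) = 1; x_3 ≥ 3 gives C(7,2) = 21. Together 37.
Add back pairs where two caps are both exceeded: 0 + 3 + 0 = 3.
By inclusion–exclusion the count is 45 − 37 + 3 = 11.

11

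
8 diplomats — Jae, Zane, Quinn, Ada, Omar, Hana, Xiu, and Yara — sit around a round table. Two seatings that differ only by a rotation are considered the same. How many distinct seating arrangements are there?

5040

Around a circle, 8 distinct people have 8!/8 = (7)! = 5040 rotationally distinct seatings.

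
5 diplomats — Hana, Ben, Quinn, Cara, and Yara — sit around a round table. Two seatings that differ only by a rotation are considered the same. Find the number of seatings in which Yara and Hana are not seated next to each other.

12

All circular seatings of 5 people number (4)! = 24.
Seatings with Yara beside Hana: treat them as a block with 2 internal orders, giving 2 × (3)! = 12.
Subtracting, 24 − 12 = 12.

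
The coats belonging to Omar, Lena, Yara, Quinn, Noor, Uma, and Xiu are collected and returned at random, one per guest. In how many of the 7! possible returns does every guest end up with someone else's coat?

1854

Count assignments avoiding every fixed point. For any j of the 7 guests fixed to their own coat, the other 7−j can be arranged in (7−j)! ways.
By inclusion–exclusion this is Σ_{j=0}^{7} (−1)^j C(7,j)·(7−j)!.
Computing: 5040 − 5040 + 2520 − 840 + 210 − 42 + 7 − 1 = 1854.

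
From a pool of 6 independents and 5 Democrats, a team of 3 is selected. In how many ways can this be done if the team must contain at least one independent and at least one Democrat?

Total 3-person selections from all 11: C(11,3) = 165.
Selections missing a whole group: no independents → C(5,3) = 10; no Democrats → C(6,3) = 20.
Both groups omitted at once is impossible, so 165 − 30 = 135.

135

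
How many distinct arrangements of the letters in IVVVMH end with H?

Fix H in the last position and arrange the remaining 5 letters.
Those 5 letters have V appearing 3 times, giving (5)!/(3!) = 20.

20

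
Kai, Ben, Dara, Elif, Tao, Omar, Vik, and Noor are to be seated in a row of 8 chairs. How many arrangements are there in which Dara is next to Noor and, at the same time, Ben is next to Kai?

2880

Treat {Dara,Noor} as one block (2 orders) and {Ben,Kai} as another (2 orders).
That leaves 6 units to arrange: 2 × 2 × 6! = 4 × 720 = 2880.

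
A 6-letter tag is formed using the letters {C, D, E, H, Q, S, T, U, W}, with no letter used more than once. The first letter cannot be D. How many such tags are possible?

53760

The first letter has 9−1 = 8 choices (anything except D).
The remaining 5 letters are filled from the other 8 symbols without repetition: 8 × 7 × 6 × 5 × 4 = 6720.
Total: 8 × 6720 = 53760.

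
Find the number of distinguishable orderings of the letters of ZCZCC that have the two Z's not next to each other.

Total arrangements of ZCZCC: 5!/(3!·2!) = 10.
Arrangements with the Z's together: treat ZZ as one letter, giving (4)!/(3!) = 4.
Subtracting, 10 − 4 = 6 arrangements keep the Z's apart.

6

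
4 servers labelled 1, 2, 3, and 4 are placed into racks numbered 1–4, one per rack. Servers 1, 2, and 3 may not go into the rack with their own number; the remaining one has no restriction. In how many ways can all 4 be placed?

11

Let Aᵢ (for i ∈ {1, 2, 3}) be the placements that put server i in its forbidden rack. Any j of these fix j positions, leaving (4−j)! ways to fill the rest, and there are C(3,j) ways to pick which j.
By inclusion–exclusion, the number of valid placements is Σ_{j=0}^{3} (−1)^j C(3,j)·(4−j)!.
Computing: 24 − 18 + 6 − 1 = 11.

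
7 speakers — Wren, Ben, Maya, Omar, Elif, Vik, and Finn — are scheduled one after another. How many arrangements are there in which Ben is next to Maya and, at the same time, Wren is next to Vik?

Treat {Ben,Maya} as one block (2 orders) and {Wren,Vik} as another (2 orders).
That leaves 5 units to arrange: 2 × 2 × 5! = 4 × 120 = 480.

480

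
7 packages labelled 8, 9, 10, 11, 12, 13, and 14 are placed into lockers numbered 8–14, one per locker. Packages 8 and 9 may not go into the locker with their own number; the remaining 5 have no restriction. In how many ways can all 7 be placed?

3720

Let Aᵢ (for i ∈ {8, 9}) be the placements that put package i in its forbidden locker. Any j of these fix j positions, leaving (7−j)! ways to fill the rest, and there are C(2,j) ways to pick which j.
By inclusion–exclusion, the number of valid placements is Σ_{j=0}^{2} (−1)^j C(2,j)·(7−j)!.
Computing: 5040 − 1440 + 120 = 3720.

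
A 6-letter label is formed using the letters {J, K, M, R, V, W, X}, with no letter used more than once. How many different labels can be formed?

5040

Choose and order 6 of the 7 symbols: the first letter has 7 options, the next 6, and so on down to 2.
7 × 6 × 5 × 4 × 3 × 2 = 5040.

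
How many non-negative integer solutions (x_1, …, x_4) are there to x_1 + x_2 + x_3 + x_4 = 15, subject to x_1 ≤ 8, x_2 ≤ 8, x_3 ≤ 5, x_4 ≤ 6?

Without the upper bounds there are C(18,3) = 816 ways to split 15 among 4 variables.
Subtract solutions that violate a single cap (substitute x_i' = x_i − (cap_i+1)): x_1 ≥ 9 gives C(9,3) = 84; x_2 ≥ 9 gives C(9,3) = 84; x_3 ≥ 6 gives C(12,3) = 220; x_4 ≥ 7 gives C(11,3) = 165. Together 553.
Add back pairs where two caps are both exceeded: 0 + 1 + 0 + 1 + 0 + 10 = 12.
By inclusion–exclusion the count is 816 − 553 + 12 = 275.

275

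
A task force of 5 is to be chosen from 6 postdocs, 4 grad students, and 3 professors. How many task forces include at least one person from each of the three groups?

With no constraint there are C(13,5) = 1287 possible selections.
Subtract selections that omit an entire group: no postdocs → C(7,5) = 21; no grad students → C(9,5) = 126; no professors → C(10,5) = 252.
Add back selections omitting two groups (i.e. drawn from a single group): C(6,5) + C(4,5) + C(3,5) = 6.
By inclusion–exclusion: 1287 − 399 + 6 = 894.

894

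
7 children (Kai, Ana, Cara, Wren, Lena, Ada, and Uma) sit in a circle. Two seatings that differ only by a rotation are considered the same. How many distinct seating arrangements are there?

Around a circle, 7 distinct people have 7!/7 = (6)! = 720 rotationally distinct seatings.

720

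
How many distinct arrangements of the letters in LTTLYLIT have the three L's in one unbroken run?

Treat the 3 copies of L as a single block. The multiset to arrange is then {LLL, I, T, T, T, Y}, 6 items in all.
That gives (6)!/(3!) = 120 arrangements.

120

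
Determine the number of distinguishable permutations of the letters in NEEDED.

60

Letter multiplicities in NEEDED: D×2, E×3, N×1.
The number of distinct arrangements is 6!/(3!·2!) = 720/12 = 60.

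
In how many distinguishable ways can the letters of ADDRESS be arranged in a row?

1260

ADDRESS has 7 letters with D appearing twice and S appearing twice.
The number of distinct arrangements is 7!/(2!·2!) = 5040/4 = 1260.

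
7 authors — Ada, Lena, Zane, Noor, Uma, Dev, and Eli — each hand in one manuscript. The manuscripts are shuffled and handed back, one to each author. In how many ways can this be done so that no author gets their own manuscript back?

Count assignments avoiding every fixed point. For any j of the 7 authors fixed to their own manuscript, the other 7−j can be arranged in (7−j)! ways.
By inclusion–exclusion this is Σ_{j=0}^{7} (−1)^j C(7,j)·(7−j)!.
Computing: 5040 − 5040 + 2520 − 840 + 210 − 42 + 7 − 1 = 1854.

1854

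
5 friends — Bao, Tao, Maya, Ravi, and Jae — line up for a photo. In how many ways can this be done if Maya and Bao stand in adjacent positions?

Glue Maya and Bao into one block (2 internal orders), leaving 4 units to arrange in a row.
That gives 2 × 4! = 2 × 24 = 48.

48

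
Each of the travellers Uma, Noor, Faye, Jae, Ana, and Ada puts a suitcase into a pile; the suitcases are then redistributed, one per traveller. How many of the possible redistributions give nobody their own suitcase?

Let Aᵢ be the assignments in which traveller i gets their own suitcase. We want the size of the complement of A₁∪…∪A_6.
By inclusion–exclusion this is Σ_{j=0}^{6} (−1)^j C(6,j)·(6−j)!.
Computing: 720 − 720 + 360 − 120 + 30 − 6 + 1 = 265.

265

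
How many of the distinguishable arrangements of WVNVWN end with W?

With the last slot taken by W, it remains to arrange the other 5 letters (VNVWN).
Those 5 letters have N appearing twice and V appearing twice, giving (5)!/(2!·2!) = 30.

30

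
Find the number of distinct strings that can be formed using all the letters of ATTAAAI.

The 7 letters of ATTAAAI have repeats: A appearing 4 times and T appearing twice.
So there are 7! / (4!·2!) = 105 distinguishable arrangements.

105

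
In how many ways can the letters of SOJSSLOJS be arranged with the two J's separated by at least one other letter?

2940

Total arrangements of SOJSSLOJS: 9!/(4!·2!·2!) = 3780.
Arrangements with the J's together: treat JJ as one letter, giving (8)!/(4!·2!) = 840.
Subtracting, 3780 − 840 = 2940 arrangements keep the J's apart.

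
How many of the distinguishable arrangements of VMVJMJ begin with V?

30

With the first slot taken by V, it remains to arrange the other 5 letters (MVJMJ).
Those 5 letters have J appearing twice and M appearing twice, giving (5)!/(2!·2!) = 30.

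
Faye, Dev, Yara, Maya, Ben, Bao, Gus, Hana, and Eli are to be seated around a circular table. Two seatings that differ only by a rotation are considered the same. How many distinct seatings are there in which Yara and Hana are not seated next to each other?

Without the restriction there are (8)! = 40320 seatings.
Seatings with Yara beside Hana: treat them as a block with 2 internal orders, giving 2 × (7)! = 10080.
Subtracting, 40320 − 10080 = 30240.

30240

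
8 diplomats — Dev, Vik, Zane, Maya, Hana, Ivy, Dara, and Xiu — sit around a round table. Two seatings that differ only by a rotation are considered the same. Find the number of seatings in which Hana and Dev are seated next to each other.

Treat {Hana, Dev} as one unit (2 internal orders) and seat the resulting 7 units around the table: (6)! circular arrangements.
So 2 × (6)! = 2 × 720 = 1440.

1440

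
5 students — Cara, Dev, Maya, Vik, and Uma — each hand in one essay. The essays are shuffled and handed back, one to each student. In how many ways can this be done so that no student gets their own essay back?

This is the derangement count D_5: permutations of 5 items with no fixed point.
By inclusion–exclusion this is Σ_{j=0}^{5} (−1)^j C(5,j)·(5−j)!.
Computing: 120 − 120 + 60 − 20 + 5 − 1 = 44.

44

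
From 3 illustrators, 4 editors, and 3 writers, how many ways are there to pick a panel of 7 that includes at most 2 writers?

85

Split by how many writers are chosen (0 through 2).
Sum: C(3,0)·C(7,7) + C(3,1)·C(7,6) + C(3,2)·C(7,5) = 1 + 21 + 63 = 85.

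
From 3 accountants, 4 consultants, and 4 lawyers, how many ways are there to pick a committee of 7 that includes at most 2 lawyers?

Split by how many lawyers are chosen (0 through 2).
Sum: C(4,0)·C(7,7) + C(4,1)·C(7,6) + C(4,2)·C(7,5) = 1 + 28 + 126 = 155.

155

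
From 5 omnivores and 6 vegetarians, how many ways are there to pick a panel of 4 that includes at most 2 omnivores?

Split by how many omnivores are chosen (0 through 2).
Sum: C(5,0)·C(6,4) + C(5,1)·C(6,3) + C(5,2)·C(6,2) = 15 + 100 + 150 = 265.

265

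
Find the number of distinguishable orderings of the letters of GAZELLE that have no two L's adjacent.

Total arrangements of GAZELLE: 7!/(2!·2!) = 1260.
If the two L's are adjacent, glue them into one block, leaving 6 items to arrange: (6)!/(2!) = 360 ways.
Hence 1260 − 360 = 900.

900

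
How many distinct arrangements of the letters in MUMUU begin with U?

Fix U in the first position and arrange the remaining 4 letters.
Those 4 letters have M appearing twice and U appearing twice, giving (4)!/(2!·2!) = 6.

6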